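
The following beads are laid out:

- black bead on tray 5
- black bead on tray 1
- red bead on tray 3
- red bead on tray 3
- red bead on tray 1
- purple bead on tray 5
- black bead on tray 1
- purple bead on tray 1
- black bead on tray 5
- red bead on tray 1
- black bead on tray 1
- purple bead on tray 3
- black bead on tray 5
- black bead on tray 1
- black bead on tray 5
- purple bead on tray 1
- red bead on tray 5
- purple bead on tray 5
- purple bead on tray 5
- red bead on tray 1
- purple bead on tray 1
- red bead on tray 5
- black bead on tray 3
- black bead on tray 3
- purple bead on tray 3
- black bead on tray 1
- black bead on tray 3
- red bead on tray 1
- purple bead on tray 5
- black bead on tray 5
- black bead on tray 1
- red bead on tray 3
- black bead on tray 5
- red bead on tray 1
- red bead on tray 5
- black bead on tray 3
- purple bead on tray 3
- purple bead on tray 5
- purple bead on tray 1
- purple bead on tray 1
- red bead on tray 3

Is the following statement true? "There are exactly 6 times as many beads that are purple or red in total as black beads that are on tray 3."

False

There are 25 beads that are purple or red.
There are 4 black beads on tray 3.
The claim requires 25 = 6 × 4 = 24, which does not hold.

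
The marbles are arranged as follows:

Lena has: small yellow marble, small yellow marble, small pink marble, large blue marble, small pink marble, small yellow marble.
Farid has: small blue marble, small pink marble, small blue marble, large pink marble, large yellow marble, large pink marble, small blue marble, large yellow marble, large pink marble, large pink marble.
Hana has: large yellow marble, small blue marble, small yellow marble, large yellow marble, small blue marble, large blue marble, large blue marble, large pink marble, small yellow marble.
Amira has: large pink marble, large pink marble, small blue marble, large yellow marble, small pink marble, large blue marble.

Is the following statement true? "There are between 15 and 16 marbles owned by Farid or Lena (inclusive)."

True

|marbles owned by Farid or Lena| = 16.
The claim requires 15 ≤ 16 ≤ 16, which holds.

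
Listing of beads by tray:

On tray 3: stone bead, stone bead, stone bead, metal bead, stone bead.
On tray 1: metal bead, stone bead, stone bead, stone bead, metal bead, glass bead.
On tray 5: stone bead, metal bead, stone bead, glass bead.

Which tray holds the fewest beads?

Counts by tray: tray 1→6, tray 3→5, tray 5→4.
The minimum is 4, held uniquely by tray 5.

tray 5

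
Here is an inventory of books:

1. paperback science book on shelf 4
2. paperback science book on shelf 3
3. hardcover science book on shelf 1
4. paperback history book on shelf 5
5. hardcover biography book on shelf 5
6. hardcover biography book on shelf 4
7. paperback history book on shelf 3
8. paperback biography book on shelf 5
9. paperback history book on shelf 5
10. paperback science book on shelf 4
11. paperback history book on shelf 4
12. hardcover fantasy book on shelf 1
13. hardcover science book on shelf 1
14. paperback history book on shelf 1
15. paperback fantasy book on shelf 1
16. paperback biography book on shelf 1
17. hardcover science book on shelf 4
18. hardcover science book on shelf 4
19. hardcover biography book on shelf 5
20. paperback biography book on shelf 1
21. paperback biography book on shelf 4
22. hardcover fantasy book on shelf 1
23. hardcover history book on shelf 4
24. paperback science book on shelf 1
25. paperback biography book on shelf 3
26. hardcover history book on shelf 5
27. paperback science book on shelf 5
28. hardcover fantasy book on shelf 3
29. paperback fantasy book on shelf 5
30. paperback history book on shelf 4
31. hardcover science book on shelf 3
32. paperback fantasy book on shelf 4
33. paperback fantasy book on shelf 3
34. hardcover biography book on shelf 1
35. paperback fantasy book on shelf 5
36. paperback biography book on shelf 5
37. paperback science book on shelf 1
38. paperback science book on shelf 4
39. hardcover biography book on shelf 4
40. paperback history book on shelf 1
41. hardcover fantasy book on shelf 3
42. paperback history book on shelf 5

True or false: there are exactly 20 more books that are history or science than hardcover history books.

|books that are history or science| = 22.
|hardcover history books| = 2.
The claim requires 22 − 2 (= 20) to equal 20, which holds.

True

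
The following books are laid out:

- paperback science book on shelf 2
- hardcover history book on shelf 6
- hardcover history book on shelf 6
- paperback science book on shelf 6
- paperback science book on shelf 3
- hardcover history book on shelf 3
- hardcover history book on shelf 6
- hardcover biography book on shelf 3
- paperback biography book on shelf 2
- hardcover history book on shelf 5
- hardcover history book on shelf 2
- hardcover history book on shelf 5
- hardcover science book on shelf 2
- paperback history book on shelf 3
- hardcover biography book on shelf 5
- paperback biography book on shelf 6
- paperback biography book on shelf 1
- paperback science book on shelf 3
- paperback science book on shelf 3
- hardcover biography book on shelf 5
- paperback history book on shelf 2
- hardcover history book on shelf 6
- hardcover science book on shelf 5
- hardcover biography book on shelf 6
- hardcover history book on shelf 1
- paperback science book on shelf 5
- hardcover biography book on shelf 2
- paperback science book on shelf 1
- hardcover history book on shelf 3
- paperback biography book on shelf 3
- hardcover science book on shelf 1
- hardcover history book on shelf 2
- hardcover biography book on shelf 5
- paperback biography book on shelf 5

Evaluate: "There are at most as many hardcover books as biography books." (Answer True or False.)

hardcover books: 20.
biography books: 11.
The claim requires 20 ≤ 11, which does not hold.

False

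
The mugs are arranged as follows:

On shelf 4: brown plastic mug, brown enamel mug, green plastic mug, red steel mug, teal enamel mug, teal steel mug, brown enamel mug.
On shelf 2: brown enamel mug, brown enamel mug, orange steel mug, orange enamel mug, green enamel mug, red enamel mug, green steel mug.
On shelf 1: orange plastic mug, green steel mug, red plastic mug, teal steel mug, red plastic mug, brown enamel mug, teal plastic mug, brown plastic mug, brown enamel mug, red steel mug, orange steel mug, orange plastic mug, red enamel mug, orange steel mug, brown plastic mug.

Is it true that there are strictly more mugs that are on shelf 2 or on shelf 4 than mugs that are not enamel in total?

There are 14 mugs on shelf 2 or on shelf 4.
There are 18 mugs that are not enamel.
The claim requires 14 > 18, which does not hold.

False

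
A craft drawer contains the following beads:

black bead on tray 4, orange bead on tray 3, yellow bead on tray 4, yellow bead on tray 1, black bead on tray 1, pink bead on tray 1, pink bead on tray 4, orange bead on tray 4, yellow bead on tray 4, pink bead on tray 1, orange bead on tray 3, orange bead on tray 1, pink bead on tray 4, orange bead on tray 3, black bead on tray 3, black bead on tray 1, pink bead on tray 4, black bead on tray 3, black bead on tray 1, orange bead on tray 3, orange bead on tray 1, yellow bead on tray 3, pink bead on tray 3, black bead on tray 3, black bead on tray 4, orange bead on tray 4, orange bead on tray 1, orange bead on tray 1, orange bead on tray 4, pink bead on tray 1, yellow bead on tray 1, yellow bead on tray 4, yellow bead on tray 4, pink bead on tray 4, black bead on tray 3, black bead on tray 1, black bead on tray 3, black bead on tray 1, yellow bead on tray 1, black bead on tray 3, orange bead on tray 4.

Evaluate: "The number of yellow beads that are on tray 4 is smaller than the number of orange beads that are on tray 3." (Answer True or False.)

|yellow beads on tray 4| = 4.
|orange beads on tray 3| = 4.
The claim requires 4 < 4, which does not hold.

False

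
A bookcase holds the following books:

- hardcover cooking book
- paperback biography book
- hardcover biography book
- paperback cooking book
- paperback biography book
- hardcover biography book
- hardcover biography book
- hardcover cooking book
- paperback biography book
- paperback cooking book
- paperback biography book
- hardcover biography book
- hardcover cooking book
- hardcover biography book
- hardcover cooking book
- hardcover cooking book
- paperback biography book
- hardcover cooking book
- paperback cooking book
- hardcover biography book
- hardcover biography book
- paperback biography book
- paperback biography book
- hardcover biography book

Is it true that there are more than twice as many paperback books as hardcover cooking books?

False

|paperback books| = 10.
|hardcover cooking books| = 6.
The claim requires 10 > 2 × 6 = 12, which does not hold.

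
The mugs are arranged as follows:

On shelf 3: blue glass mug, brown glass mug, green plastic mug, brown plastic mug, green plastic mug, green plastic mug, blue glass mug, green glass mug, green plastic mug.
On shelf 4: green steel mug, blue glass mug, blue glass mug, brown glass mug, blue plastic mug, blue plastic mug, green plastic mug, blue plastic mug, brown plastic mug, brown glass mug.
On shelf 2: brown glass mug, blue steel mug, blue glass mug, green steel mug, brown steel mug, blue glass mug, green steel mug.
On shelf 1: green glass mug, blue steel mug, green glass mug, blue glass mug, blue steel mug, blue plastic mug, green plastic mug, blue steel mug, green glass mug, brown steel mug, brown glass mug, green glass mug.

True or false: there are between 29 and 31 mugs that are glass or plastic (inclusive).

mugs that are glass or plastic: 29.
The claim requires 29 ≤ 29 ≤ 31, which holds.

True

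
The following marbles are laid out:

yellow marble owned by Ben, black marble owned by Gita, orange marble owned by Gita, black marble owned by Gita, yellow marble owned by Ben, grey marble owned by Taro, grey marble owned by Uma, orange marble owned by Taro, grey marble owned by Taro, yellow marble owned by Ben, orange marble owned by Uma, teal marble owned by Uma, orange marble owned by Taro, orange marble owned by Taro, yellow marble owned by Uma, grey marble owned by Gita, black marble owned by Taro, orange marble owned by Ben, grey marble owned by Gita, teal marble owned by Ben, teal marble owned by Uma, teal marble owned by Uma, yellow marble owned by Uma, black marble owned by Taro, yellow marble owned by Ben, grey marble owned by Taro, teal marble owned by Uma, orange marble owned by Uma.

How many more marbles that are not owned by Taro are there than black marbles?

marbles that are not owned by Taro: 20.
black marbles: 4.
20 − 4 = 16.

16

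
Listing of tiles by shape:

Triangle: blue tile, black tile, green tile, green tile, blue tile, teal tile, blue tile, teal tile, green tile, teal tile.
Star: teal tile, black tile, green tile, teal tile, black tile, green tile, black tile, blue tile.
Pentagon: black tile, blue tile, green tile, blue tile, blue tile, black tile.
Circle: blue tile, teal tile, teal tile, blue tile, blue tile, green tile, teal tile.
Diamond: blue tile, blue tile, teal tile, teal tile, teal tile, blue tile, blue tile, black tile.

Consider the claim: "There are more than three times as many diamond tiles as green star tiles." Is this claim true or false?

True

|diamond tiles| = 8.
|green star tiles| = 2.
The claim requires 8 > 3 × 2 = 6, which holds.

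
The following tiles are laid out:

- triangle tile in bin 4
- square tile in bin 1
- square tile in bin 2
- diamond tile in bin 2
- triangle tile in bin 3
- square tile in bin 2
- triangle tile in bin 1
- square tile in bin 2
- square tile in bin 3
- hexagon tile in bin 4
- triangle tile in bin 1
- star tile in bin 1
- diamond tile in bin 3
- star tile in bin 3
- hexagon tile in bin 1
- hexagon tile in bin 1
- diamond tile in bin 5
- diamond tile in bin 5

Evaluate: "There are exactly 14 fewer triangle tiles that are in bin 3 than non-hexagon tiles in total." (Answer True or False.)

triangle tiles in bin 3: 1.
non-hexagon tiles: 15.
The claim requires 15 − 1 (= 14) to equal 14, which holds.

True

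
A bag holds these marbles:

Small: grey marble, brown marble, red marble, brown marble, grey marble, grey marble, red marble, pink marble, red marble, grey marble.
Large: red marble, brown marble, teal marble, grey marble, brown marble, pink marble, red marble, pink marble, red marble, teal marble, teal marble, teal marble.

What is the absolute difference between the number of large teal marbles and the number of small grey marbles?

0

large teal marbles: 4. small grey marbles: 4.
|4 − 4| = 4 − 4 = 0.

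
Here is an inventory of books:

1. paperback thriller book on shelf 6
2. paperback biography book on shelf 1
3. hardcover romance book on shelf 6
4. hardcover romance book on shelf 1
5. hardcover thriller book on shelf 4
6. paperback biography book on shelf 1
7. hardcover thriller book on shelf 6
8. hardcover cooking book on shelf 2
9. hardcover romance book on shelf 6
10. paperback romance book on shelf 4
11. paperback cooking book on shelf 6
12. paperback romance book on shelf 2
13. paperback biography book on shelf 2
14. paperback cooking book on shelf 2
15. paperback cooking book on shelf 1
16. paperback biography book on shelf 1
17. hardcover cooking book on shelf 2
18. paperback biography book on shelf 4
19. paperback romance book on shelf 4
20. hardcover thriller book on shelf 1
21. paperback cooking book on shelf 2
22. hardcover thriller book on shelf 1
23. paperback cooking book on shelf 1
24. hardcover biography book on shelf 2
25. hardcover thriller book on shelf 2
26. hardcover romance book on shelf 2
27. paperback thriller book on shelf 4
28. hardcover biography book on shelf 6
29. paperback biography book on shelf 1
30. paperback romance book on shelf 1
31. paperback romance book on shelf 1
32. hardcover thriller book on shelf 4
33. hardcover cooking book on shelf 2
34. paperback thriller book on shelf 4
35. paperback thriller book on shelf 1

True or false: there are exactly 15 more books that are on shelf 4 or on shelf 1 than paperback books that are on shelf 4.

|books on shelf 4 or on shelf 1| = 19.
|paperback books on shelf 4| = 5.
The claim requires 19 − 5 (= 14) to equal 15, which does not hold.

False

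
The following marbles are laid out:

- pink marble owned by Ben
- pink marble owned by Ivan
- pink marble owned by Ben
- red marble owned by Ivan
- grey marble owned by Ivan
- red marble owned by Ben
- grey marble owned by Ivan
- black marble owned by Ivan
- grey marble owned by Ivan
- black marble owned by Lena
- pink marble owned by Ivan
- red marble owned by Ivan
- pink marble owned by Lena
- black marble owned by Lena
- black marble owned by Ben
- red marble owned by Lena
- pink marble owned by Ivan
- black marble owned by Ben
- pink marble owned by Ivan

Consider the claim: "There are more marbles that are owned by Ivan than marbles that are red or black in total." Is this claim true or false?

True

marbles owned by Ivan: 10.
marbles that are red or black: 9.
The claim requires 10 > 9, which holds.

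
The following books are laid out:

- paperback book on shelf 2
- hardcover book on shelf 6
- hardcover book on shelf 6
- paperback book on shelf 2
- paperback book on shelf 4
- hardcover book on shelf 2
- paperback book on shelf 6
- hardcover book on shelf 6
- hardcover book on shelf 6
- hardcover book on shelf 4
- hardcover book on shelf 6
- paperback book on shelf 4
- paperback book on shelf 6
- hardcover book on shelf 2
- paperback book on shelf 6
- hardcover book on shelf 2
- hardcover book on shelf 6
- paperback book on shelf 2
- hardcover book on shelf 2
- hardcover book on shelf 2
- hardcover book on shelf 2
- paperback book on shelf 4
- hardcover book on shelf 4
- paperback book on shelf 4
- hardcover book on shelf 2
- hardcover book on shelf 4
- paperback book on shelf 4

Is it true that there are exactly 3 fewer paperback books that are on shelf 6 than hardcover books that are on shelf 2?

There are 3 paperback books on shelf 6.
There are 7 hardcover books on shelf 2.
The claim requires 7 − 3 (= 4) to equal 3, which does not hold.

False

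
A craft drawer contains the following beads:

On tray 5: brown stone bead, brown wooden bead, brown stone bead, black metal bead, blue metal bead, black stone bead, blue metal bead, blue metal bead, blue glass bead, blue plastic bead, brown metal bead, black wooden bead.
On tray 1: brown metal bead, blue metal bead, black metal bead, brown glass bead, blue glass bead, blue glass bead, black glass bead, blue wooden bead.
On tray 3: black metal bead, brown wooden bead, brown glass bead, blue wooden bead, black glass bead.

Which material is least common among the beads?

Counts by material: metal 9, glass 7, wooden 5, stone 3, plastic 1.
The minimum is 1, held uniquely by plastic.

plastic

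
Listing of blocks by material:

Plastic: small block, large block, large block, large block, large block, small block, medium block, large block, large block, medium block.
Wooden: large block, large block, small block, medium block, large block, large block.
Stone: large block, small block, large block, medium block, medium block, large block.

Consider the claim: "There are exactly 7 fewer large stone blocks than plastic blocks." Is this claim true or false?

There are 3 large stone blocks.
There are 10 plastic blocks.
The claim requires 10 − 3 (= 7) to equal 7, which holds.

True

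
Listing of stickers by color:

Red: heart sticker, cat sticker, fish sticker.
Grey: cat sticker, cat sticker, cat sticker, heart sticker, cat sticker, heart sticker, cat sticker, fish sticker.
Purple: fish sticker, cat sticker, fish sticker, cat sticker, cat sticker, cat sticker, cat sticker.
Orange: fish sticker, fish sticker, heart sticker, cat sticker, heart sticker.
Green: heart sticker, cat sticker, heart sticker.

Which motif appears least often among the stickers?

fish

Counts by motif: cat 13, heart 7, fish 6.
The minimum is 6, held uniquely by fish.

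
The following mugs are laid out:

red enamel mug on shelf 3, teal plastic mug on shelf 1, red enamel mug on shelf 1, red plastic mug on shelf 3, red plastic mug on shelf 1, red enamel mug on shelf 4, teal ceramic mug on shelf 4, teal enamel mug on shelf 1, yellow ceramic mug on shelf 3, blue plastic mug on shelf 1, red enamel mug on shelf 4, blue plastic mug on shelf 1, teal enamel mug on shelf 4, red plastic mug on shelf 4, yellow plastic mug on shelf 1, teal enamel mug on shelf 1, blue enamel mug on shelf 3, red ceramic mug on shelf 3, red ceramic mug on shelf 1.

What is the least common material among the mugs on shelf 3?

Counts by material (restricted to mugs on shelf 3): enamel 2, ceramic 2, plastic 1.
The minimum is 1, held uniquely by plastic.

plastic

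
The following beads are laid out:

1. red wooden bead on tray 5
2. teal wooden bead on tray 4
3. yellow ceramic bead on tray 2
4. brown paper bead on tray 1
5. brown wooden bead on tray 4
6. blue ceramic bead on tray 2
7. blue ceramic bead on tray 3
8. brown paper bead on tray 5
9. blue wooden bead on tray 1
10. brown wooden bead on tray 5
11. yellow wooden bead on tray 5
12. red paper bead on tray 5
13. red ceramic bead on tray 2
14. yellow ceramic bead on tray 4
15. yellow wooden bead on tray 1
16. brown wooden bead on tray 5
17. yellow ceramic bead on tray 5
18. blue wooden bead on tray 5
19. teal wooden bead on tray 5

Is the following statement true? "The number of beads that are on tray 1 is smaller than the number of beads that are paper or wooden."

True

beads on tray 1: 3.
beads that are paper or wooden: 13.
The claim requires 3 < 13, which holds.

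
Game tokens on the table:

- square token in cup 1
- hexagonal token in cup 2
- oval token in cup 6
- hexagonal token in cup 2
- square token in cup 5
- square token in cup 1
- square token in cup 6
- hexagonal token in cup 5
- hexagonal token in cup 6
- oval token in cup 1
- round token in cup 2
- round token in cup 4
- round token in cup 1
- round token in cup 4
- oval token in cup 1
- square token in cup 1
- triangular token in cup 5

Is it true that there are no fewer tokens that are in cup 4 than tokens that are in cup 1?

False

There are 2 tokens in cup 4.
There are 6 tokens in cup 1.
The claim requires 2 ≥ 6, which does not hold.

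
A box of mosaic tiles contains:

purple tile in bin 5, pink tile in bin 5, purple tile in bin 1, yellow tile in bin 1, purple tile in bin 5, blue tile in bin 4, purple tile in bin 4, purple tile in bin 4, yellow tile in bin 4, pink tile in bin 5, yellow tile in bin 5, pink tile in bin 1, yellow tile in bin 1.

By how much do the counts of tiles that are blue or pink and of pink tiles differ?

1

tiles that are blue or pink: 4. pink tiles: 3.
|4 − 3| = 4 − 3 = 1.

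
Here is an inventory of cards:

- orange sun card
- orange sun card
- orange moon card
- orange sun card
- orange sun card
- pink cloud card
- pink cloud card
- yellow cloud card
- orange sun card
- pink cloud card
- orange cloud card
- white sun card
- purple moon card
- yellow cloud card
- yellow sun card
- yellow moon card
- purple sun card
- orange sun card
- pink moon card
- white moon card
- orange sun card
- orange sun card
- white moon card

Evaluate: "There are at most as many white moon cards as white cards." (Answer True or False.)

True

white moon cards: 2.
white cards: 3.
The claim requires 2 ≤ 3, which holds.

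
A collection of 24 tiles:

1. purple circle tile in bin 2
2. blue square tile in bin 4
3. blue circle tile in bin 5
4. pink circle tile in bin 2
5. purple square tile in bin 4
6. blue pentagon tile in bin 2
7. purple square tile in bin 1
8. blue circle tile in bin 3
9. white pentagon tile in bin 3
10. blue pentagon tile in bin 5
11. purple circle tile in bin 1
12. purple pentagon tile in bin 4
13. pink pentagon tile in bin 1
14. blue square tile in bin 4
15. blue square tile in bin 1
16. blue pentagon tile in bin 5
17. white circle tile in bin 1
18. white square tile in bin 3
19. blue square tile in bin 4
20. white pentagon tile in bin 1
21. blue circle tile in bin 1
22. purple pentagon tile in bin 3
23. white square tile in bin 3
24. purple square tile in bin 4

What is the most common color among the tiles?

Counts by color: blue 10, purple 7, white 5, pink 2.
The maximum is 10, held uniquely by blue.

blue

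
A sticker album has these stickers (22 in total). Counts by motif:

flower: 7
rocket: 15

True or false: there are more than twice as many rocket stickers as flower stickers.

True

There are 15 rocket stickers.
There are 7 flower stickers.
The claim requires 15 > 2 × 7 = 14, which holds.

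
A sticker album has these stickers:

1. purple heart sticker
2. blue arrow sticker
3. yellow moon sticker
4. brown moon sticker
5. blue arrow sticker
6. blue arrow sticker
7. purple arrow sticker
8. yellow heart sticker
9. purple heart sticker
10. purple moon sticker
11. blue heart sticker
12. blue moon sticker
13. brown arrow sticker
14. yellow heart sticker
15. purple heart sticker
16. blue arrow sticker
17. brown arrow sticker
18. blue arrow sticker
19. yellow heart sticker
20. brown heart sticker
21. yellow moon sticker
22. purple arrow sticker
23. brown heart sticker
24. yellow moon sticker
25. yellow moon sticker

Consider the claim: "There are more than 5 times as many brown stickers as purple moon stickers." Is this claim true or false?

False

|brown stickers| = 5.
|purple moon stickers| = 1.
The claim requires 5 > 5 × 1 = 5, which does not hold.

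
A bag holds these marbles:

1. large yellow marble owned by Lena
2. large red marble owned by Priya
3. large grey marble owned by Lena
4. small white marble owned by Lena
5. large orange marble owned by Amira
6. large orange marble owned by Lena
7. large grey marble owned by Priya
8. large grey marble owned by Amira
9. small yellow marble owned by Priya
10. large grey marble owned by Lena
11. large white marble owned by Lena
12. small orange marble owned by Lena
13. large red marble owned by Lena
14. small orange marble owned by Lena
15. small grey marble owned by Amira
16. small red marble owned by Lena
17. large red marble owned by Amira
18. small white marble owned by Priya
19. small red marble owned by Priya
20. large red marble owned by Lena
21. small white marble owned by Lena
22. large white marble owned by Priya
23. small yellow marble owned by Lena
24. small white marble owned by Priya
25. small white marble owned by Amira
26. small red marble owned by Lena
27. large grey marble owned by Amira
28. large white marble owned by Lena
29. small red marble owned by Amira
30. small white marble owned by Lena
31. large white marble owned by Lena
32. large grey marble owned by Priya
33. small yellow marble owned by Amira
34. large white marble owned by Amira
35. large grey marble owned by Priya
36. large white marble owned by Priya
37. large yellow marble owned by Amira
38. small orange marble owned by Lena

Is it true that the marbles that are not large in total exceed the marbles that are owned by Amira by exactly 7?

|marbles that are not large| = 17.
|marbles owned by Amira| = 10.
The claim requires 17 − 10 (= 7) to equal 7, which holds.

True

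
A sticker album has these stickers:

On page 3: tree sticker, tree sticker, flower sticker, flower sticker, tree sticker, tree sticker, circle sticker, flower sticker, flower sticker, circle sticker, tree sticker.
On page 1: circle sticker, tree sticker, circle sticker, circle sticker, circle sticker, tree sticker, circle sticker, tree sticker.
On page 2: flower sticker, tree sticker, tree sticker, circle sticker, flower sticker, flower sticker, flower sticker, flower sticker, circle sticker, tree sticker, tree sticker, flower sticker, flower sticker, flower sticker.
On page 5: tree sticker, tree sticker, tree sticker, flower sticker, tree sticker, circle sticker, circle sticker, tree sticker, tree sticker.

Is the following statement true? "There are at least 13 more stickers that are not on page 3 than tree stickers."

There are 31 stickers that are not on page 3.
There are 18 tree stickers.
The claim requires 31 − 18 = 13 ≥ 13, which holds.

True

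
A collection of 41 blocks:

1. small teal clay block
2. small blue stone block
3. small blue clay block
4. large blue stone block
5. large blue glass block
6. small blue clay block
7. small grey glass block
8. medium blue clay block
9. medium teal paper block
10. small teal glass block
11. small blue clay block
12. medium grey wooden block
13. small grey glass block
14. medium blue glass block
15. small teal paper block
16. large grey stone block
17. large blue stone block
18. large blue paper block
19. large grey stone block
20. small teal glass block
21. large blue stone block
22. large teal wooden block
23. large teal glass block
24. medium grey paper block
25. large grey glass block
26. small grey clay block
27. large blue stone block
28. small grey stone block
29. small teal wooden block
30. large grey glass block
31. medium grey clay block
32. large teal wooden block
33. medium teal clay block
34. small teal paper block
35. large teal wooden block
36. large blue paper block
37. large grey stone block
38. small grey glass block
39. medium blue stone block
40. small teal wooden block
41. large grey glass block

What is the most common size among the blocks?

large

Counts by size: large 17, small 16, medium 8.
The maximum is 17, held uniquely by large.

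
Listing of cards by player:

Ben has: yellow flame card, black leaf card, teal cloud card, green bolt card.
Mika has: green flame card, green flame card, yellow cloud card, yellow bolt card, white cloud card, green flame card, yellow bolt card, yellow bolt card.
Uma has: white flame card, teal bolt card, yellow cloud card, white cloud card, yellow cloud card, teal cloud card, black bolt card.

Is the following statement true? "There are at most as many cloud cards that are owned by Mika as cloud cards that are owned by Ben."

False

Count of cloud cards owned by Mika: 2.
Count of cloud cards owned by Ben: 1.
The claim requires 2 ≤ 1, which does not hold.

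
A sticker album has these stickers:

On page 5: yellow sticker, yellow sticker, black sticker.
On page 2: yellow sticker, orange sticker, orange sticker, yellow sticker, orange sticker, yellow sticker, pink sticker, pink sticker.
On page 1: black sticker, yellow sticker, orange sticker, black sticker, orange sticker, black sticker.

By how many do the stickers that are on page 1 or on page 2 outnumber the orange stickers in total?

stickers on page 1 or on page 2: 14.
orange stickers: 5.
14 − 5 = 9.

9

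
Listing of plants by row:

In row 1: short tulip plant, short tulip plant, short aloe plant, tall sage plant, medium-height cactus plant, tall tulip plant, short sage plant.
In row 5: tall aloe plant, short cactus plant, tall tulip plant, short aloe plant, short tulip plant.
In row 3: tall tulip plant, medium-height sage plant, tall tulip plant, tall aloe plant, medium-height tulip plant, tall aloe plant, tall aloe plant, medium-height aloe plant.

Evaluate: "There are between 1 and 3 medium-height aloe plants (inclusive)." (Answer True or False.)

True

medium-height aloe plants: 1.
The claim requires 1 ≤ 1 ≤ 3, which holds.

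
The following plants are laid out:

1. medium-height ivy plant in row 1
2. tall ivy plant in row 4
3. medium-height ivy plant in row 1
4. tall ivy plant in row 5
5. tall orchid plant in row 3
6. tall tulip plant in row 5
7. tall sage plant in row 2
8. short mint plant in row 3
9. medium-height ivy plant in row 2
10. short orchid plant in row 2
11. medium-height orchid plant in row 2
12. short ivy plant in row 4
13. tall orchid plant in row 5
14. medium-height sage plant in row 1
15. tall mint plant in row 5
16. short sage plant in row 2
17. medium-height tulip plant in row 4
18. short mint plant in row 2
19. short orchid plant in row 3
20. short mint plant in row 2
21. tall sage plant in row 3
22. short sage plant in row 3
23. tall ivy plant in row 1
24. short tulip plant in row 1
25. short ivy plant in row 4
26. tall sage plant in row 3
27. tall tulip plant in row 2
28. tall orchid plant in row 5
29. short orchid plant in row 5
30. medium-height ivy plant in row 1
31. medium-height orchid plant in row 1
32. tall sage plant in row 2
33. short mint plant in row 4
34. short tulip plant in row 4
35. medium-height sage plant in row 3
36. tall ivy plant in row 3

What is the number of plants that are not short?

Total plants: 36; with the excluded value: 13; remaining 36 − 13 = 23.

23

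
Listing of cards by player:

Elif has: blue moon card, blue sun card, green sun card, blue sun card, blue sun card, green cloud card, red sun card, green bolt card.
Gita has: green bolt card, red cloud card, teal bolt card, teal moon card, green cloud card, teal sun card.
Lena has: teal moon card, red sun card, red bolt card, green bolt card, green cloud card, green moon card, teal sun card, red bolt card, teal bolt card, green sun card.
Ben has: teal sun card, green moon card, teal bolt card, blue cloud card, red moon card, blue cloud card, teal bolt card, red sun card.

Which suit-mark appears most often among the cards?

Counts by suit-mark: sun 11, bolt 9, cloud 6, moon 6.
The maximum is 11, held uniquely by sun.

sun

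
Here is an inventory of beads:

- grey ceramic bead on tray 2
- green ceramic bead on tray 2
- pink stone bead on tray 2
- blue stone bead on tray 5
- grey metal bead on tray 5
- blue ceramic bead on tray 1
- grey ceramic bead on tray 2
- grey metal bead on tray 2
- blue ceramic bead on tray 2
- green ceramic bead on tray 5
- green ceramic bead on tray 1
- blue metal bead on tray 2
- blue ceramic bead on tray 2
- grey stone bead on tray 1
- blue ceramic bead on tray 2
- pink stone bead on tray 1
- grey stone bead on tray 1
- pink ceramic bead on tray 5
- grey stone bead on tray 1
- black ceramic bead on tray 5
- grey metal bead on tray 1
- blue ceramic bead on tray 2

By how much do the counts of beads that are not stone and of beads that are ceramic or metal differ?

beads that are not stone: 16. beads that are ceramic or metal: 16.
|16 − 16| = 16 − 16 = 0.

0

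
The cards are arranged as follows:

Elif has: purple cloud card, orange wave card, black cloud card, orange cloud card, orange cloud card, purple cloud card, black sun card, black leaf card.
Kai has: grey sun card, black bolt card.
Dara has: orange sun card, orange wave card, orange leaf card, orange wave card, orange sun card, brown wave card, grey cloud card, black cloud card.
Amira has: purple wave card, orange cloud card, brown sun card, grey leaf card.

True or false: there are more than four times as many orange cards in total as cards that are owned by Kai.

True

|orange cards| = 9.
|cards owned by Kai| = 2.
The claim requires 9 > 4 × 2 = 8, which holds.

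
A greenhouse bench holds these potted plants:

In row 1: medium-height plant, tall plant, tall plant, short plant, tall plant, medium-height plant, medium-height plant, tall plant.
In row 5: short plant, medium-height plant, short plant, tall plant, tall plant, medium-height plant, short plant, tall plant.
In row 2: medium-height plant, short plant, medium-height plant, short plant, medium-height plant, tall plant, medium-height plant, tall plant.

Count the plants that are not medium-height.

Total plants: 24; with the excluded value: 9; remaining 24 − 9 = 15.

15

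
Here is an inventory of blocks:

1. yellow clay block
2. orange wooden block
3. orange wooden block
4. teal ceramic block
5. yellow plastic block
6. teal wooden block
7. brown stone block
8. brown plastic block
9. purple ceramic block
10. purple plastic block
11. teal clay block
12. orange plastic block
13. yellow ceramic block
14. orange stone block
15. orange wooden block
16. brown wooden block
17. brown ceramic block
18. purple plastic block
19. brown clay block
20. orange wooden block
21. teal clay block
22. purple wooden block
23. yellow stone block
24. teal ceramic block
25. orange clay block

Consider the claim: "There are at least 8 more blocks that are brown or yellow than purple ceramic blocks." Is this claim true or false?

There are 9 blocks that are brown or yellow.
There is 1 purple ceramic block.
The claim requires 9 − 1 = 8 ≥ 8, which holds.

True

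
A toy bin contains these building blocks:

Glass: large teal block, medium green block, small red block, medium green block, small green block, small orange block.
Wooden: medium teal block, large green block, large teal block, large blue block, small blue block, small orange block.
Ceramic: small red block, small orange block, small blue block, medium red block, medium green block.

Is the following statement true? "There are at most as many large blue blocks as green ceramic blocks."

large blue blocks: 1.
green ceramic blocks: 1.
The claim requires 1 ≤ 1, which holds.

True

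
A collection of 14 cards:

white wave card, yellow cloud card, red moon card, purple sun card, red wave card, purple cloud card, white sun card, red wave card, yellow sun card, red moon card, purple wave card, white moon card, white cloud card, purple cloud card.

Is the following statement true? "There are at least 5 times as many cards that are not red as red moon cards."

True

|cards that are not red| = 10.
|red moon cards| = 2.
The claim requires 10 ≥ 5 × 2 = 10, which holds.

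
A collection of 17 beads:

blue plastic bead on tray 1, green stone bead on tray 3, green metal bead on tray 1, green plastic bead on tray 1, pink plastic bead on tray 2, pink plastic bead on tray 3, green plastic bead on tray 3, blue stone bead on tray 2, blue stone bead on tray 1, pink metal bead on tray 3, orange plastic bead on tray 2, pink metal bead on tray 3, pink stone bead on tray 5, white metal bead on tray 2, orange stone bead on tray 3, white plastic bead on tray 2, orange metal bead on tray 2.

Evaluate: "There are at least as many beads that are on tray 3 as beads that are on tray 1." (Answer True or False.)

True

|beads on tray 3| = 6.
|beads on tray 1| = 4.
The claim requires 6 ≥ 4, which holds.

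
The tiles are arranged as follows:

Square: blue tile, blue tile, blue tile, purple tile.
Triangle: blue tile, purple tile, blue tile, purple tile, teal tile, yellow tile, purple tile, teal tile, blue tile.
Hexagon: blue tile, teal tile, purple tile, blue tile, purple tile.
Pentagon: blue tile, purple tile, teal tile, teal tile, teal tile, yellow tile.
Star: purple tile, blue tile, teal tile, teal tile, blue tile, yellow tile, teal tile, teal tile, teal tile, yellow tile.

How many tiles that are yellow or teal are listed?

teal: 11; yellow: 4; together 11 + 4 = 15.

15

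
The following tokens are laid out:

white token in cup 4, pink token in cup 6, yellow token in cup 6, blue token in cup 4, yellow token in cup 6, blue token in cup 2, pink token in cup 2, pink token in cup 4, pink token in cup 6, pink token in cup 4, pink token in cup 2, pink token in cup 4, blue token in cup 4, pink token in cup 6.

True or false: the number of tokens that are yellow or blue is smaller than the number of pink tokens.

|tokens that are yellow or blue| = 5.
|pink tokens| = 8.
The claim requires 5 < 8, which holds.

True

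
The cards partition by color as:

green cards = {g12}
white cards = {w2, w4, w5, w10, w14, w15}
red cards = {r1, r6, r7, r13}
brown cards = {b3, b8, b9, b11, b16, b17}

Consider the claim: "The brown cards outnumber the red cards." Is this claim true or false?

|brown cards| = 6.
|red cards| = 4.
The claim requires 6 > 4, which holds.

True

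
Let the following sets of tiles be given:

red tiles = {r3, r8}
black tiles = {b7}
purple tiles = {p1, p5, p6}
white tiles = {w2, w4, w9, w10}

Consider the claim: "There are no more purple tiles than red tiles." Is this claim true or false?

There are 3 purple tiles.
There are 2 red tiles.
The claim requires 3 ≤ 2, which does not hold.

False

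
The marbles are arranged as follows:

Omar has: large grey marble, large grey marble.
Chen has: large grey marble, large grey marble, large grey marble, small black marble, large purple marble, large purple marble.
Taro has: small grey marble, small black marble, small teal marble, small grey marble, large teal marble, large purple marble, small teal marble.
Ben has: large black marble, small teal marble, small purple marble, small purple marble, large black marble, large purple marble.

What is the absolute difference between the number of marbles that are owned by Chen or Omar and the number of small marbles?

marbles owned by Chen or Omar: 8. small marbles: 9.
|8 − 9| = 9 − 8 = 1.

1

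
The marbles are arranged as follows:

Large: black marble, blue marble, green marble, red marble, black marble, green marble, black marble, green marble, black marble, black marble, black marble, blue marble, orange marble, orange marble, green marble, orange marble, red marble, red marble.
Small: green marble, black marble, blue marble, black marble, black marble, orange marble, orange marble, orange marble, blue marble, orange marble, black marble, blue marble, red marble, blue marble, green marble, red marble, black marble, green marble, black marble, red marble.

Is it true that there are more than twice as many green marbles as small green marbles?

|green marbles| = 7.
|small green marbles| = 3.
The claim requires 7 > 2 × 3 = 6, which holds.

True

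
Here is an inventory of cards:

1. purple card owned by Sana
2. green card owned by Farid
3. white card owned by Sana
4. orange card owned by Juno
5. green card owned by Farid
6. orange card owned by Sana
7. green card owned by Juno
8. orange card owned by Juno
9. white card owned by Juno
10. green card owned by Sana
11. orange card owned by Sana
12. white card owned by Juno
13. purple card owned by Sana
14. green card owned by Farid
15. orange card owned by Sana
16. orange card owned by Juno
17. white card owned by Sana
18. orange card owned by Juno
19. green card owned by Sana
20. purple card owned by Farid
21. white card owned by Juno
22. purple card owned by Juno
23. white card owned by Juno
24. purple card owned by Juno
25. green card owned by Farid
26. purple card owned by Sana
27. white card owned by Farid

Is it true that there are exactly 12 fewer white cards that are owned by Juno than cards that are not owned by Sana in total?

white cards owned by Juno: 4.
cards that are not owned by Sana: 17.
The claim requires 17 − 4 (= 13) to equal 12, which does not hold.

False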